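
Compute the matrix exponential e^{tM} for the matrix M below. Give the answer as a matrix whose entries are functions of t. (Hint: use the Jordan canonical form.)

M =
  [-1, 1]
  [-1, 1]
e^{tM} =
  [1 - t, t]
  [-t, t + 1]

Strategy: write M = P · J · P⁻¹ where J is a Jordan canonical form, so e^{tM} = P · e^{tJ} · P⁻¹, and e^{tJ} can be computed block-by-block.

M has Jordan form
J =
  [0, 1]
  [0, 0]
(up to reordering of blocks).

Per-block formulas:
  For a 2×2 Jordan block J_2(0): exp(t · J_2(0)) = e^(0t)·(I + t·N), where N is the 2×2 nilpotent shift.

After assembling e^{tJ} and conjugating by P, we get:

e^{tM} =
  [1 - t, t]
  [-t, t + 1]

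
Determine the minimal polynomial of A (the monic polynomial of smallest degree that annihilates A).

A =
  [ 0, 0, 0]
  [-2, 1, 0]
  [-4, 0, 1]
x^2 - x

The characteristic polynomial is χ_A(x) = x*(x - 1)^2, so the eigenvalues are known. The minimal polynomial is
  m_A(x) = Π_λ (x − λ)^{k_λ}
where k_λ is the size of the *largest* Jordan block for λ (equivalently, the smallest k with (A − λI)^k v = 0 for every generalised eigenvector v of λ).

  λ = 0: largest Jordan block has size 1, contributing (x − 0)
  λ = 1: largest Jordan block has size 1, contributing (x − 1)

So m_A(x) = x*(x - 1) = x^2 - x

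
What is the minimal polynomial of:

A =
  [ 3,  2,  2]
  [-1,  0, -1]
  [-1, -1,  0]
x^2 - 2*x + 1

The characteristic polynomial is χ_A(x) = (x - 1)^3, so the eigenvalues are known. The minimal polynomial is
  m_A(x) = Π_λ (x − λ)^{k_λ}
where k_λ is the size of the *largest* Jordan block for λ (equivalently, the smallest k with (A − λI)^k v = 0 for every generalised eigenvector v of λ).

  λ = 1: largest Jordan block has size 2, contributing (x − 1)^2

So m_A(x) = (x - 1)^2 = x^2 - 2*x + 1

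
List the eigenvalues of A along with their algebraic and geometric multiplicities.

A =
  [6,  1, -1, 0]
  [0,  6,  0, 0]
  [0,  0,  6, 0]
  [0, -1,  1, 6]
λ = 6: alg = 4, geom = 3

Step 1 — factor the characteristic polynomial to read off the algebraic multiplicities:
  χ_A(x) = (x - 6)^4

Step 2 — compute geometric multiplicities via the rank-nullity identity g(λ) = n − rank(A − λI):
  rank(A − (6)·I) = 1, so dim ker(A − (6)·I) = n − 1 = 3

Summary:
  λ = 6: algebraic multiplicity = 4, geometric multiplicity = 3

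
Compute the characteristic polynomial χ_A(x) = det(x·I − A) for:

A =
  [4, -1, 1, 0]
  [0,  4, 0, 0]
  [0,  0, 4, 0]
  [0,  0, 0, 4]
x^4 - 16*x^3 + 96*x^2 - 256*x + 256

Expanding det(x·I − A) (e.g. by cofactor expansion or by noting that A is similar to its Jordan form J, which has the same characteristic polynomial as A) gives
  χ_A(x) = x^4 - 16*x^3 + 96*x^2 - 256*x + 256
which factors as (x - 4)^4. The eigenvalues (with algebraic multiplicities) are λ = 4 with multiplicity 4.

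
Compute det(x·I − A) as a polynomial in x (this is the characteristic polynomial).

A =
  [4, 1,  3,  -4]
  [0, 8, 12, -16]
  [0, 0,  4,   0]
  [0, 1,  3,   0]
x^4 - 16*x^3 + 96*x^2 - 256*x + 256

Expanding det(x·I − A) (e.g. by cofactor expansion or by noting that A is similar to its Jordan form J, which has the same characteristic polynomial as A) gives
  χ_A(x) = x^4 - 16*x^3 + 96*x^2 - 256*x + 256
which factors as (x - 4)^4. The eigenvalues (with algebraic multiplicities) are λ = 4 with multiplicity 4.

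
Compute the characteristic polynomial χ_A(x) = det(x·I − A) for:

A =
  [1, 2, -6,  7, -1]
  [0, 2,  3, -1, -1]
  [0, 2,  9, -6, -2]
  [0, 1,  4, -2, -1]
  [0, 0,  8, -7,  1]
x^5 - 11*x^4 + 43*x^3 - 73*x^2 + 56*x - 16

Expanding det(x·I − A) (e.g. by cofactor expansion or by noting that A is similar to its Jordan form J, which has the same characteristic polynomial as A) gives
  χ_A(x) = x^5 - 11*x^4 + 43*x^3 - 73*x^2 + 56*x - 16
which factors as (x - 4)^2*(x - 1)^3. The eigenvalues (with algebraic multiplicities) are λ = 1 with multiplicity 3, λ = 4 with multiplicity 2.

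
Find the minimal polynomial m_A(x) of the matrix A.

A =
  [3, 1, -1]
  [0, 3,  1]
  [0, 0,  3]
x^3 - 9*x^2 + 27*x - 27

The characteristic polynomial is χ_A(x) = (x - 3)^3, so the eigenvalues are known. The minimal polynomial is
  m_A(x) = Π_λ (x − λ)^{k_λ}
where k_λ is the size of the *largest* Jordan block for λ (equivalently, the smallest k with (A − λI)^k v = 0 for every generalised eigenvector v of λ).

  λ = 3: largest Jordan block has size 3, contributing (x − 3)^3

So m_A(x) = (x - 3)^3 = x^3 - 9*x^2 + 27*x - 27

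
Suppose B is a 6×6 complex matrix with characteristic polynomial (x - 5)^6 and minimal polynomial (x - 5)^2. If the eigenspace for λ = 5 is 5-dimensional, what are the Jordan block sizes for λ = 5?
Block sizes for λ = 5: [2, 1, 1, 1, 1]

Step 1 — from the characteristic polynomial, algebraic multiplicity of λ = 5 is 6. From dim ker(B − (5)·I) = 5, there are exactly 5 Jordan blocks for λ = 5.
Step 2 — from the minimal polynomial, the factor (x − 5)^2 tells us the largest block for λ = 5 has size 2.
Step 3 — with total size 6, 5 blocks, and largest block 2, the block sizes (in nonincreasing order) are [2, 1, 1, 1, 1].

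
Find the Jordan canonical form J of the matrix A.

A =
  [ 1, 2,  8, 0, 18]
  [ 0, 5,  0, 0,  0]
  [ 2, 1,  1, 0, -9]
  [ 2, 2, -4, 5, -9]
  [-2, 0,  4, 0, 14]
J_2(5) ⊕ J_1(5) ⊕ J_1(5) ⊕ J_1(6)

The characteristic polynomial is
  det(x·I − A) = x^5 - 26*x^4 + 270*x^3 - 1400*x^2 + 3625*x - 3750 = (x - 6)*(x - 5)^4

Eigenvalues and multiplicities (the geometric multiplicity of λ is n − rank(A − λI), which equals the number of Jordan blocks for λ):
  λ = 5: algebraic multiplicity = 4, geometric multiplicity = 3
  λ = 6: algebraic multiplicity = 1, geometric multiplicity = 1

Determining the block sizes for each eigenvalue:
  λ = 5: 3 blocks summing to 4 forces exactly one block of size 2 and the rest size 1 → block sizes [2, 1, 1]
  λ = 6: one block (gm = 1), so the single block has size am = 1 → block sizes [1]

Assembling the blocks gives a Jordan form
J =
  [5, 1, 0, 0, 0]
  [0, 5, 0, 0, 0]
  [0, 0, 5, 0, 0]
  [0, 0, 0, 5, 0]
  [0, 0, 0, 0, 6]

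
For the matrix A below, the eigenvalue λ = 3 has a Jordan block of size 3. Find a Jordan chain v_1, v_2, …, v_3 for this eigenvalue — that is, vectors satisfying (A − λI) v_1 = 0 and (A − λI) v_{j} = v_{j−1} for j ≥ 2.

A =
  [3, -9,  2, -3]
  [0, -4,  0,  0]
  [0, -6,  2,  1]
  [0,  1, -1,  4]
A Jordan chain for λ = 3 of length 3:
v_1 = (1, 0, 0, 0)ᵀ
v_2 = (2, 0, -1, -1)ᵀ
v_3 = (0, 0, 1, 0)ᵀ

Let N = A − (3)·I. We want v_3 with N^3 v_3 = 0 but N^2 v_3 ≠ 0; then v_{j-1} := N · v_j for j = 3, …, 2.

Pick v_3 = (0, 0, 1, 0)ᵀ.
Then v_2 = N · v_3 = (2, 0, -1, -1)ᵀ.
Then v_1 = N · v_2 = (1, 0, 0, 0)ᵀ.

Sanity check: (A − (3)·I) v_1 = (0, 0, 0, 0)ᵀ = 0. ✓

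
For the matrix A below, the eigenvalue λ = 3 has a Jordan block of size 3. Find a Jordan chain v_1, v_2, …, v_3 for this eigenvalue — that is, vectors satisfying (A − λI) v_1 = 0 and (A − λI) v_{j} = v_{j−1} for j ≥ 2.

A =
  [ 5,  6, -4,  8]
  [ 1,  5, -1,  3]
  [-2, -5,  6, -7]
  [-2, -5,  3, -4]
A Jordan chain for λ = 3 of length 3:
v_1 = (2, 0, -1, -1)ᵀ
v_2 = (2, 1, -2, -2)ᵀ
v_3 = (1, 0, 0, 0)ᵀ

Let N = A − (3)·I. We want v_3 with N^3 v_3 = 0 but N^2 v_3 ≠ 0; then v_{j-1} := N · v_j for j = 3, …, 2.

Pick v_3 = (1, 0, 0, 0)ᵀ.
Then v_2 = N · v_3 = (2, 1, -2, -2)ᵀ.
Then v_1 = N · v_2 = (2, 0, -1, -1)ᵀ.

Sanity check: (A − (3)·I) v_1 = (0, 0, 0, 0)ᵀ = 0. ✓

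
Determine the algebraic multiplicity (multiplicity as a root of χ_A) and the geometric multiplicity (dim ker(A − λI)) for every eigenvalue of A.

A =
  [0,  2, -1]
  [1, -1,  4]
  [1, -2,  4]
λ = 1: alg = 3, geom = 1

Step 1 — factor the characteristic polynomial to read off the algebraic multiplicities:
  χ_A(x) = (x - 1)^3

Step 2 — compute geometric multiplicities via the rank-nullity identity g(λ) = n − rank(A − λI):
  rank(A − (1)·I) = 2, so dim ker(A − (1)·I) = n − 2 = 1

Summary:
  λ = 1: algebraic multiplicity = 3, geometric multiplicity = 1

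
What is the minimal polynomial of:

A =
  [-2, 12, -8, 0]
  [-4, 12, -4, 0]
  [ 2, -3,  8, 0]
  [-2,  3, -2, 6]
x^2 - 12*x + 36

The characteristic polynomial is χ_A(x) = (x - 6)^4, so the eigenvalues are known. The minimal polynomial is
  m_A(x) = Π_λ (x − λ)^{k_λ}
where k_λ is the size of the *largest* Jordan block for λ (equivalently, the smallest k with (A − λI)^k v = 0 for every generalised eigenvector v of λ).

  λ = 6: largest Jordan block has size 2, contributing (x − 6)^2

So m_A(x) = (x - 6)^2 = x^2 - 12*x + 36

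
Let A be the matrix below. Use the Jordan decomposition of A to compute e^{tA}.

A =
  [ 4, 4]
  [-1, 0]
e^{tA} =
  [2*t*exp(2*t) + exp(2*t), 4*t*exp(2*t)]
  [-t*exp(2*t), -2*t*exp(2*t) + exp(2*t)]

Strategy: write A = P · J · P⁻¹ where J is a Jordan canonical form, so e^{tA} = P · e^{tJ} · P⁻¹, and e^{tJ} can be computed block-by-block.

A has Jordan form
J =
  [2, 1]
  [0, 2]
(up to reordering of blocks).

Per-block formulas:
  For a 2×2 Jordan block J_2(2): exp(t · J_2(2)) = e^(2t)·(I + t·N), where N is the 2×2 nilpotent shift.

After assembling e^{tJ} and conjugating by P, we get:

e^{tA} =
  [2*t*exp(2*t) + exp(2*t), 4*t*exp(2*t)]
  [-t*exp(2*t), -2*t*exp(2*t) + exp(2*t)]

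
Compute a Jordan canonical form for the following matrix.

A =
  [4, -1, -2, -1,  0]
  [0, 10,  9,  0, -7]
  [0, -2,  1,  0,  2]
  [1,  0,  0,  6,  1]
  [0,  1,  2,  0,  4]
J_3(5) ⊕ J_2(5)

The characteristic polynomial is
  det(x·I − A) = x^5 - 25*x^4 + 250*x^3 - 1250*x^2 + 3125*x - 3125 = (x - 5)^5

Eigenvalues and multiplicities (the geometric multiplicity of λ is n − rank(A − λI), which equals the number of Jordan blocks for λ):
  λ = 5: algebraic multiplicity = 5, geometric multiplicity = 2

Determining the block sizes for each eigenvalue:
  λ = 5: with am = 5 and gm = 2, the partition is not yet determined (e.g. several partitions of 5 into 2 parts exist). Let N = A − (5)·I. Computing rank(N^1) = 3, rank(N^2) = 1, rank(N^3) = 0; the number of blocks of size ≥ j is rank(N^{j−1}) − rank(N^j), giving [2, 2, 1]. So we have 1 block(s) of size 3, 1 block(s) of size 2 → block sizes [3, 2]

Assembling the blocks gives a Jordan form
J =
  [5, 1, 0, 0, 0]
  [0, 5, 1, 0, 0]
  [0, 0, 5, 0, 0]
  [0, 0, 0, 5, 1]
  [0, 0, 0, 0, 5]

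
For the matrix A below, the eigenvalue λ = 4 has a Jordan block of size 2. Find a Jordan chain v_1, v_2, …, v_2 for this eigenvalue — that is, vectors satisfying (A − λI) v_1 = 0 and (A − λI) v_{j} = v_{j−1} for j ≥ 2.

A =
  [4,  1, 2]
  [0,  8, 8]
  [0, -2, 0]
A Jordan chain for λ = 4 of length 2:
v_1 = (1, 4, -2)ᵀ
v_2 = (0, 1, 0)ᵀ

Let N = A − (4)·I. We want v_2 with N^2 v_2 = 0 but N^1 v_2 ≠ 0; then v_{j-1} := N · v_j for j = 2, …, 2.

Pick v_2 = (0, 1, 0)ᵀ.
Then v_1 = N · v_2 = (1, 4, -2)ᵀ.

Sanity check: (A − (4)·I) v_1 = (0, 0, 0)ᵀ = 0. ✓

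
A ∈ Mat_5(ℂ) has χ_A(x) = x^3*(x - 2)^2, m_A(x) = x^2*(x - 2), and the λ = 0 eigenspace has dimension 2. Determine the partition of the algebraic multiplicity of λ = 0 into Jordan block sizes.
Block sizes for λ = 0: [2, 1]

Step 1 — from the characteristic polynomial, algebraic multiplicity of λ = 0 is 3. From dim ker(A − (0)·I) = 2, there are exactly 2 Jordan blocks for λ = 0.
Step 2 — from the minimal polynomial, the factor (x − 0)^2 tells us the largest block for λ = 0 has size 2.
Step 3 — with total size 3, 2 blocks, and largest block 2, the block sizes (in nonincreasing order) are [2, 1].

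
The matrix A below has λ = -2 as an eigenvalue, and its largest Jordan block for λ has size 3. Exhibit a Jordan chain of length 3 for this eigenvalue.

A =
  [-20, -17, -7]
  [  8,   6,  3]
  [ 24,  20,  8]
A Jordan chain for λ = -2 of length 3:
v_1 = (20, -8, -32)ᵀ
v_2 = (-18, 8, 24)ᵀ
v_3 = (1, 0, 0)ᵀ

Let N = A − (-2)·I. We want v_3 with N^3 v_3 = 0 but N^2 v_3 ≠ 0; then v_{j-1} := N · v_j for j = 3, …, 2.

Pick v_3 = (1, 0, 0)ᵀ.
Then v_2 = N · v_3 = (-18, 8, 24)ᵀ.
Then v_1 = N · v_2 = (20, -8, -32)ᵀ.

Sanity check: (A − (-2)·I) v_1 = (0, 0, 0)ᵀ = 0. ✓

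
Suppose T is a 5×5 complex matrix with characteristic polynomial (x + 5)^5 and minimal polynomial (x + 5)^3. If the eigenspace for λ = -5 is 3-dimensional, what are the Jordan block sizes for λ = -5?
Block sizes for λ = -5: [3, 1, 1]

Step 1 — from the characteristic polynomial, algebraic multiplicity of λ = -5 is 5. From dim ker(T − (-5)·I) = 3, there are exactly 3 Jordan blocks for λ = -5.
Step 2 — from the minimal polynomial, the factor (x + 5)^3 tells us the largest block for λ = -5 has size 3.
Step 3 — with total size 5, 3 blocks, and largest block 3, the block sizes (in nonincreasing order) are [3, 1, 1].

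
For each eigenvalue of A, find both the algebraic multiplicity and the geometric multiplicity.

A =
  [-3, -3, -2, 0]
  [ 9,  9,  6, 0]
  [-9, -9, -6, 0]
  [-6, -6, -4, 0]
λ = 0: alg = 4, geom = 3

Step 1 — factor the characteristic polynomial to read off the algebraic multiplicities:
  χ_A(x) = x^4

Step 2 — compute geometric multiplicities via the rank-nullity identity g(λ) = n − rank(A − λI):
  rank(A − (0)·I) = 1, so dim ker(A − (0)·I) = n − 1 = 3

Summary:
  λ = 0: algebraic multiplicity = 4, geometric multiplicity = 3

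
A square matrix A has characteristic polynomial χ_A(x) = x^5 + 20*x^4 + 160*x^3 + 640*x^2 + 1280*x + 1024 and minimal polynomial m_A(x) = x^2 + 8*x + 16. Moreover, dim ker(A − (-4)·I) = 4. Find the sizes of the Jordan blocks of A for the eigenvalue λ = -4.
Block sizes for λ = -4: [2, 1, 1, 1]

Step 1 — from the characteristic polynomial, algebraic multiplicity of λ = -4 is 5. From dim ker(A − (-4)·I) = 4, there are exactly 4 Jordan blocks for λ = -4.
Step 2 — from the minimal polynomial, the factor (x + 4)^2 tells us the largest block for λ = -4 has size 2.
Step 3 — with total size 5, 4 blocks, and largest block 2, the block sizes (in nonincreasing order) are [2, 1, 1, 1].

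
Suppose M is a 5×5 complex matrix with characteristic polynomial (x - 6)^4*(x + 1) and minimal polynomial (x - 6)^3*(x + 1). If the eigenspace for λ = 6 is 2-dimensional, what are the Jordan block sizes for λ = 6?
Block sizes for λ = 6: [3, 1]

Step 1 — from the characteristic polynomial, algebraic multiplicity of λ = 6 is 4. From dim ker(M − (6)·I) = 2, there are exactly 2 Jordan blocks for λ = 6.
Step 2 — from the minimal polynomial, the factor (x − 6)^3 tells us the largest block for λ = 6 has size 3.
Step 3 — with total size 4, 2 blocks, and largest block 3, the block sizes (in nonincreasing order) are [3, 1].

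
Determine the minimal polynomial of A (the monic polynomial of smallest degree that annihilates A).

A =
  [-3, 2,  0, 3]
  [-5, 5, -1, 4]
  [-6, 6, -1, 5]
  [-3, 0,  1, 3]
x^3 - 3*x^2 + 3*x - 1

The characteristic polynomial is χ_A(x) = (x - 1)^4, so the eigenvalues are known. The minimal polynomial is
  m_A(x) = Π_λ (x − λ)^{k_λ}
where k_λ is the size of the *largest* Jordan block for λ (equivalently, the smallest k with (A − λI)^k v = 0 for every generalised eigenvector v of λ).

  λ = 1: largest Jordan block has size 3, contributing (x − 1)^3

So m_A(x) = (x - 1)^3 = x^3 - 3*x^2 + 3*x - 1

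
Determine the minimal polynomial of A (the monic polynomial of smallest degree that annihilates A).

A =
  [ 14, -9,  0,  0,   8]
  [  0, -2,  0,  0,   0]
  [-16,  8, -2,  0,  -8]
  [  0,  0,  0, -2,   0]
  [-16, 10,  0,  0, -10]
x^3 - 2*x^2 - 20*x - 24

The characteristic polynomial is χ_A(x) = (x - 6)*(x + 2)^4, so the eigenvalues are known. The minimal polynomial is
  m_A(x) = Π_λ (x − λ)^{k_λ}
where k_λ is the size of the *largest* Jordan block for λ (equivalently, the smallest k with (A − λI)^k v = 0 for every generalised eigenvector v of λ).

  λ = -2: largest Jordan block has size 2, contributing (x + 2)^2
  λ = 6: largest Jordan block has size 1, contributing (x − 6)

So m_A(x) = (x - 6)*(x + 2)^2 = x^3 - 2*x^2 - 20*x - 24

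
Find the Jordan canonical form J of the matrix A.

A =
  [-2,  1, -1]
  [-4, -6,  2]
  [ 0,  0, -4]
J_2(-4) ⊕ J_1(-4)

The characteristic polynomial is
  det(x·I − A) = x^3 + 12*x^2 + 48*x + 64 = (x + 4)^3

Eigenvalues and multiplicities (the geometric multiplicity of λ is n − rank(A − λI), which equals the number of Jordan blocks for λ):
  λ = -4: algebraic multiplicity = 3, geometric multiplicity = 2

Determining the block sizes for each eigenvalue:
  λ = -4: 2 blocks summing to 3 forces exactly one block of size 2 and the rest size 1 → block sizes [2, 1]

Assembling the blocks gives a Jordan form
J =
  [-4,  1,  0]
  [ 0, -4,  0]
  [ 0,  0, -4]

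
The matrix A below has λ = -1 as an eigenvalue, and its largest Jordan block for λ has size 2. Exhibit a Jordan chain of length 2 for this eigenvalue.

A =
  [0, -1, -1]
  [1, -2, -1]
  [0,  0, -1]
A Jordan chain for λ = -1 of length 2:
v_1 = (1, 1, 0)ᵀ
v_2 = (1, 0, 0)ᵀ

Let N = A − (-1)·I. We want v_2 with N^2 v_2 = 0 but N^1 v_2 ≠ 0; then v_{j-1} := N · v_j for j = 2, …, 2.

Pick v_2 = (1, 0, 0)ᵀ.
Then v_1 = N · v_2 = (1, 1, 0)ᵀ.

Sanity check: (A − (-1)·I) v_1 = (0, 0, 0)ᵀ = 0. ✓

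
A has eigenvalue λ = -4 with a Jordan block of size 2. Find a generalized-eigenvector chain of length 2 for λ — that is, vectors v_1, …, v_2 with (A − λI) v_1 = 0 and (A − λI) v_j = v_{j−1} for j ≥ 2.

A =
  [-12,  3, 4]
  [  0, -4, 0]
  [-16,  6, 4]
A Jordan chain for λ = -4 of length 2:
v_1 = (-8, 0, -16)ᵀ
v_2 = (1, 0, 0)ᵀ

Let N = A − (-4)·I. We want v_2 with N^2 v_2 = 0 but N^1 v_2 ≠ 0; then v_{j-1} := N · v_j for j = 2, …, 2.

Pick v_2 = (1, 0, 0)ᵀ.
Then v_1 = N · v_2 = (-8, 0, -16)ᵀ.

Sanity check: (A − (-4)·I) v_1 = (0, 0, 0)ᵀ = 0. ✓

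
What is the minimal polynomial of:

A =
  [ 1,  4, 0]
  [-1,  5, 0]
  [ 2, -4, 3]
x^2 - 6*x + 9

The characteristic polynomial is χ_A(x) = (x - 3)^3, so the eigenvalues are known. The minimal polynomial is
  m_A(x) = Π_λ (x − λ)^{k_λ}
where k_λ is the size of the *largest* Jordan block for λ (equivalently, the smallest k with (A − λI)^k v = 0 for every generalised eigenvector v of λ).

  λ = 3: largest Jordan block has size 2, contributing (x − 3)^2

So m_A(x) = (x - 3)^2 = x^2 - 6*x + 9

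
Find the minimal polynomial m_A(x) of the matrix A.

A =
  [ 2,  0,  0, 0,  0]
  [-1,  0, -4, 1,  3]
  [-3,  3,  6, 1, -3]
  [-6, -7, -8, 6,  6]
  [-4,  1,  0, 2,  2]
x^4 - 14*x^3 + 72*x^2 - 160*x + 128

The characteristic polynomial is χ_A(x) = (x - 4)^3*(x - 2)^2, so the eigenvalues are known. The minimal polynomial is
  m_A(x) = Π_λ (x − λ)^{k_λ}
where k_λ is the size of the *largest* Jordan block for λ (equivalently, the smallest k with (A − λI)^k v = 0 for every generalised eigenvector v of λ).

  λ = 2: largest Jordan block has size 1, contributing (x − 2)
  λ = 4: largest Jordan block has size 3, contributing (x − 4)^3

So m_A(x) = (x - 4)^3*(x - 2) = x^4 - 14*x^3 + 72*x^2 - 160*x + 128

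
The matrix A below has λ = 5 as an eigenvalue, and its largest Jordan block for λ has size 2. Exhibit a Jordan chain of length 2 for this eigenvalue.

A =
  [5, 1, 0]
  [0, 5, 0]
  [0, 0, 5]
A Jordan chain for λ = 5 of length 2:
v_1 = (1, 0, 0)ᵀ
v_2 = (0, 1, 0)ᵀ

Let N = A − (5)·I. We want v_2 with N^2 v_2 = 0 but N^1 v_2 ≠ 0; then v_{j-1} := N · v_j for j = 2, …, 2.

Pick v_2 = (0, 1, 0)ᵀ.
Then v_1 = N · v_2 = (1, 0, 0)ᵀ.

Sanity check: (A − (5)·I) v_1 = (0, 0, 0)ᵀ = 0. ✓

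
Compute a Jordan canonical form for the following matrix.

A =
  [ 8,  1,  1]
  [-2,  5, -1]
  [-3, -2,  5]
J_3(6)

The characteristic polynomial is
  det(x·I − A) = x^3 - 18*x^2 + 108*x - 216 = (x - 6)^3

Eigenvalues and multiplicities (the geometric multiplicity of λ is n − rank(A − λI), which equals the number of Jordan blocks for λ):
  λ = 6: algebraic multiplicity = 3, geometric multiplicity = 1

Determining the block sizes for each eigenvalue:
  λ = 6: one block (gm = 1), so the single block has size am = 3 → block sizes [3]

Assembling the blocks gives a Jordan form
J =
  [6, 1, 0]
  [0, 6, 1]
  [0, 0, 6]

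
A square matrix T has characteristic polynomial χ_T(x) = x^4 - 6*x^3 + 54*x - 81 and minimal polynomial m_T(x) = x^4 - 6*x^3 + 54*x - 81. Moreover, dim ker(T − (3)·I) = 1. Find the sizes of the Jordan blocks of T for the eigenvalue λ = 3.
Block sizes for λ = 3: [3]

Step 1 — from the characteristic polynomial, algebraic multiplicity of λ = 3 is 3. From dim ker(T − (3)·I) = 1, there are exactly 1 Jordan blocks for λ = 3.
Step 2 — from the minimal polynomial, the factor (x − 3)^3 tells us the largest block for λ = 3 has size 3.
Step 3 — with total size 3, 1 blocks, and largest block 3, the block sizes (in nonincreasing order) are [3].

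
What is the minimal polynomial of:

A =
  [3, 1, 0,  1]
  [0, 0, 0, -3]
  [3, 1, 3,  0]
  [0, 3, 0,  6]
x^2 - 6*x + 9

The characteristic polynomial is χ_A(x) = (x - 3)^4, so the eigenvalues are known. The minimal polynomial is
  m_A(x) = Π_λ (x − λ)^{k_λ}
where k_λ is the size of the *largest* Jordan block for λ (equivalently, the smallest k with (A − λI)^k v = 0 for every generalised eigenvector v of λ).

  λ = 3: largest Jordan block has size 2, contributing (x − 3)^2

So m_A(x) = (x - 3)^2 = x^2 - 6*x + 9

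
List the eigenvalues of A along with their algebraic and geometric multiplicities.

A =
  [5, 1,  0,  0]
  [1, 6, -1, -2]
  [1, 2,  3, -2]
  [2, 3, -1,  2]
λ = 4: alg = 4, geom = 2

Step 1 — factor the characteristic polynomial to read off the algebraic multiplicities:
  χ_A(x) = (x - 4)^4

Step 2 — compute geometric multiplicities via the rank-nullity identity g(λ) = n − rank(A − λI):
  rank(A − (4)·I) = 2, so dim ker(A − (4)·I) = n − 2 = 2

Summary:
  λ = 4: algebraic multiplicity = 4, geometric multiplicity = 2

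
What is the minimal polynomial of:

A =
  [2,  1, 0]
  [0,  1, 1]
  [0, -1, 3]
x^3 - 6*x^2 + 12*x - 8

The characteristic polynomial is χ_A(x) = (x - 2)^3, so the eigenvalues are known. The minimal polynomial is
  m_A(x) = Π_λ (x − λ)^{k_λ}
where k_λ is the size of the *largest* Jordan block for λ (equivalently, the smallest k with (A − λI)^k v = 0 for every generalised eigenvector v of λ).

  λ = 2: largest Jordan block has size 3, contributing (x − 2)^3

So m_A(x) = (x - 2)^3 = x^3 - 6*x^2 + 12*x - 8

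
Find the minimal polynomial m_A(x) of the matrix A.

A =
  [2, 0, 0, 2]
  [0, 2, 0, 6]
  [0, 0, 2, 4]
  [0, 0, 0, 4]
x^2 - 6*x + 8

The characteristic polynomial is χ_A(x) = (x - 4)*(x - 2)^3, so the eigenvalues are known. The minimal polynomial is
  m_A(x) = Π_λ (x − λ)^{k_λ}
where k_λ is the size of the *largest* Jordan block for λ (equivalently, the smallest k with (A − λI)^k v = 0 for every generalised eigenvector v of λ).

  λ = 2: largest Jordan block has size 1, contributing (x − 2)
  λ = 4: largest Jordan block has size 1, contributing (x − 4)

So m_A(x) = (x - 4)*(x - 2) = x^2 - 6*x + 8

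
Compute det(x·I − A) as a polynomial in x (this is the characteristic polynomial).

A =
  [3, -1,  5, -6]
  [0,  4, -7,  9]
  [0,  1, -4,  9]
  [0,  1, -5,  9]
x^4 - 12*x^3 + 54*x^2 - 108*x + 81

Expanding det(x·I − A) (e.g. by cofactor expansion or by noting that A is similar to its Jordan form J, which has the same characteristic polynomial as A) gives
  χ_A(x) = x^4 - 12*x^3 + 54*x^2 - 108*x + 81
which factors as (x - 3)^4. The eigenvalues (with algebraic multiplicities) are λ = 3 with multiplicity 4.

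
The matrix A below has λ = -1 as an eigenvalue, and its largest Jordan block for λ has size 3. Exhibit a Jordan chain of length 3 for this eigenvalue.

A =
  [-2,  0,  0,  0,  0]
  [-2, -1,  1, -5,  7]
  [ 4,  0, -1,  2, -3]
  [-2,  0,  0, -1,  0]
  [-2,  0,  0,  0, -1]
A Jordan chain for λ = -1 of length 3:
v_1 = (0, 2, 0, 0, 0)ᵀ
v_2 = (0, -5, 2, 0, 0)ᵀ
v_3 = (0, 0, 0, 1, 0)ᵀ

Let N = A − (-1)·I. We want v_3 with N^3 v_3 = 0 but N^2 v_3 ≠ 0; then v_{j-1} := N · v_j for j = 3, …, 2.

Pick v_3 = (0, 0, 0, 1, 0)ᵀ.
Then v_2 = N · v_3 = (0, -5, 2, 0, 0)ᵀ.
Then v_1 = N · v_2 = (0, 2, 0, 0, 0)ᵀ.

Sanity check: (A − (-1)·I) v_1 = (0, 0, 0, 0, 0)ᵀ = 0. ✓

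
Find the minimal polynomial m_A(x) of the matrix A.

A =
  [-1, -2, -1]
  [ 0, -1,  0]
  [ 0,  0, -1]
x^2 + 2*x + 1

The characteristic polynomial is χ_A(x) = (x + 1)^3, so the eigenvalues are known. The minimal polynomial is
  m_A(x) = Π_λ (x − λ)^{k_λ}
where k_λ is the size of the *largest* Jordan block for λ (equivalently, the smallest k with (A − λI)^k v = 0 for every generalised eigenvector v of λ).

  λ = -1: largest Jordan block has size 2, contributing (x + 1)^2

So m_A(x) = (x + 1)^2 = x^2 + 2*x + 1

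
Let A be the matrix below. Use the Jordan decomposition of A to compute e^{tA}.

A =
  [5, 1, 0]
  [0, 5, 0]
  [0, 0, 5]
e^{tA} =
  [exp(5*t), t*exp(5*t), 0]
  [0, exp(5*t), 0]
  [0, 0, exp(5*t)]

Strategy: write A = P · J · P⁻¹ where J is a Jordan canonical form, so e^{tA} = P · e^{tJ} · P⁻¹, and e^{tJ} can be computed block-by-block.

A has Jordan form
J =
  [5, 1, 0]
  [0, 5, 0]
  [0, 0, 5]
(up to reordering of blocks).

Per-block formulas:
  For a 2×2 Jordan block J_2(5): exp(t · J_2(5)) = e^(5t)·(I + t·N), where N is the 2×2 nilpotent shift.
  For a 1×1 block at λ = 5: exp(t · [5]) = [e^(5t)].

After assembling e^{tJ} and conjugating by P, we get:

e^{tA} =
  [exp(5*t), t*exp(5*t), 0]
  [0, exp(5*t), 0]
  [0, 0, exp(5*t)]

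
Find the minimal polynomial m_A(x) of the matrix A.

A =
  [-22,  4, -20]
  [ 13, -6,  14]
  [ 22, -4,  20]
x^3 + 8*x^2 + 16*x

The characteristic polynomial is χ_A(x) = x*(x + 4)^2, so the eigenvalues are known. The minimal polynomial is
  m_A(x) = Π_λ (x − λ)^{k_λ}
where k_λ is the size of the *largest* Jordan block for λ (equivalently, the smallest k with (A − λI)^k v = 0 for every generalised eigenvector v of λ).

  λ = -4: largest Jordan block has size 2, contributing (x + 4)^2
  λ = 0: largest Jordan block has size 1, contributing (x − 0)

So m_A(x) = x*(x + 4)^2 = x^3 + 8*x^2 + 16*x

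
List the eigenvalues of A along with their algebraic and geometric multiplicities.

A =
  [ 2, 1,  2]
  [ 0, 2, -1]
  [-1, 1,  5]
λ = 3: alg = 3, geom = 1

Step 1 — factor the characteristic polynomial to read off the algebraic multiplicities:
  χ_A(x) = (x - 3)^3

Step 2 — compute geometric multiplicities via the rank-nullity identity g(λ) = n − rank(A − λI):
  rank(A − (3)·I) = 2, so dim ker(A − (3)·I) = n − 2 = 1

Summary:
  λ = 3: algebraic multiplicity = 3, geometric multiplicity = 1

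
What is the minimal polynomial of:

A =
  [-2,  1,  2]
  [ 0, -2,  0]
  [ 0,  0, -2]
x^2 + 4*x + 4

The characteristic polynomial is χ_A(x) = (x + 2)^3, so the eigenvalues are known. The minimal polynomial is
  m_A(x) = Π_λ (x − λ)^{k_λ}
where k_λ is the size of the *largest* Jordan block for λ (equivalently, the smallest k with (A − λI)^k v = 0 for every generalised eigenvector v of λ).

  λ = -2: largest Jordan block has size 2, contributing (x + 2)^2

So m_A(x) = (x + 2)^2 = x^2 + 4*x + 4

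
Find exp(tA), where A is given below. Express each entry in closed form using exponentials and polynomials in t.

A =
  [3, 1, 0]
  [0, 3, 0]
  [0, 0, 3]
e^{tA} =
  [exp(3*t), t*exp(3*t), 0]
  [0, exp(3*t), 0]
  [0, 0, exp(3*t)]

Strategy: write A = P · J · P⁻¹ where J is a Jordan canonical form, so e^{tA} = P · e^{tJ} · P⁻¹, and e^{tJ} can be computed block-by-block.

A has Jordan form
J =
  [3, 1, 0]
  [0, 3, 0]
  [0, 0, 3]
(up to reordering of blocks).

Per-block formulas:
  For a 2×2 Jordan block J_2(3): exp(t · J_2(3)) = e^(3t)·(I + t·N), where N is the 2×2 nilpotent shift.
  For a 1×1 block at λ = 3: exp(t · [3]) = [e^(3t)].

After assembling e^{tJ} and conjugating by P, we get:

e^{tA} =
  [exp(3*t), t*exp(3*t), 0]
  [0, exp(3*t), 0]
  [0, 0, exp(3*t)]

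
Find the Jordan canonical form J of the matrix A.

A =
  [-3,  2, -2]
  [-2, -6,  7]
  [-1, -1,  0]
J_3(-3)

The characteristic polynomial is
  det(x·I − A) = x^3 + 9*x^2 + 27*x + 27 = (x + 3)^3

Eigenvalues and multiplicities (the geometric multiplicity of λ is n − rank(A − λI), which equals the number of Jordan blocks for λ):
  λ = -3: algebraic multiplicity = 3, geometric multiplicity = 1

Determining the block sizes for each eigenvalue:
  λ = -3: one block (gm = 1), so the single block has size am = 3 → block sizes [3]

Assembling the blocks gives a Jordan form
J =
  [-3,  1,  0]
  [ 0, -3,  1]
  [ 0,  0, -3]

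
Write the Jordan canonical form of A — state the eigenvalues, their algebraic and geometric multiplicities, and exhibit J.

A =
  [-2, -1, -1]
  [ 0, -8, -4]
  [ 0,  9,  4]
J_3(-2)

The characteristic polynomial is
  det(x·I − A) = x^3 + 6*x^2 + 12*x + 8 = (x + 2)^3

Eigenvalues and multiplicities (the geometric multiplicity of λ is n − rank(A − λI), which equals the number of Jordan blocks for λ):
  λ = -2: algebraic multiplicity = 3, geometric multiplicity = 1

Determining the block sizes for each eigenvalue:
  λ = -2: one block (gm = 1), so the single block has size am = 3 → block sizes [3]

Assembling the blocks gives a Jordan form
J =
  [-2,  1,  0]
  [ 0, -2,  1]
  [ 0,  0, -2]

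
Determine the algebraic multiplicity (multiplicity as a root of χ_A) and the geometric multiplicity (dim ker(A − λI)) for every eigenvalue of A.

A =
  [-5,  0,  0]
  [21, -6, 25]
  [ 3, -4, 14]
λ = -5: alg = 1, geom = 1; λ = 4: alg = 2, geom = 1

Step 1 — factor the characteristic polynomial to read off the algebraic multiplicities:
  χ_A(x) = (x - 4)^2*(x + 5)

Step 2 — compute geometric multiplicities via the rank-nullity identity g(λ) = n − rank(A − λI):
  rank(A − (-5)·I) = 2, so dim ker(A − (-5)·I) = n − 2 = 1
  rank(A − (4)·I) = 2, so dim ker(A − (4)·I) = n − 2 = 1

Summary:
  λ = -5: algebraic multiplicity = 1, geometric multiplicity = 1
  λ = 4: algebraic multiplicity = 2, geometric multiplicity = 1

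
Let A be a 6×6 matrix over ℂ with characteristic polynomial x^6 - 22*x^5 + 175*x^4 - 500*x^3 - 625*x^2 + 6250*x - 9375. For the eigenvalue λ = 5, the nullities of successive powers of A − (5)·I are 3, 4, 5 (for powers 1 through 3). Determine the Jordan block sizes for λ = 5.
Block sizes for λ = 5: [3, 1, 1]

From the dimensions of kernels of powers, the number of Jordan blocks of size at least j is d_j − d_{j−1} where d_j = dim ker(N^j) (with d_0 = 0). Computing the differences gives [3, 1, 1].
The number of blocks of size exactly k is (#blocks of size ≥ k) − (#blocks of size ≥ k + 1), so the partition is: 2 block(s) of size 1, 1 block(s) of size 3.
In nonincreasing order the block sizes are [3, 1, 1].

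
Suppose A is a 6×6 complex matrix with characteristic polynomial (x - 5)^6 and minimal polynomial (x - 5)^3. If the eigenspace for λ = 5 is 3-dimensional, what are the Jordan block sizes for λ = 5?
Block sizes for λ = 5: [3, 2, 1]

Step 1 — from the characteristic polynomial, algebraic multiplicity of λ = 5 is 6. From dim ker(A − (5)·I) = 3, there are exactly 3 Jordan blocks for λ = 5.
Step 2 — from the minimal polynomial, the factor (x − 5)^3 tells us the largest block for λ = 5 has size 3.
Step 3 — with total size 6, 3 blocks, and largest block 3, the block sizes (in nonincreasing order) are [3, 2, 1].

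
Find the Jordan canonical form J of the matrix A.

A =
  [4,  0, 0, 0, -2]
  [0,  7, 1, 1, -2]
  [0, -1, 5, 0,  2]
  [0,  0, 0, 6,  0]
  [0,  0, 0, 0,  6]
J_1(4) ⊕ J_3(6) ⊕ J_1(6)

The characteristic polynomial is
  det(x·I − A) = x^5 - 28*x^4 + 312*x^3 - 1728*x^2 + 4752*x - 5184 = (x - 6)^4*(x - 4)

Eigenvalues and multiplicities (the geometric multiplicity of λ is n − rank(A − λI), which equals the number of Jordan blocks for λ):
  λ = 4: algebraic multiplicity = 1, geometric multiplicity = 1
  λ = 6: algebraic multiplicity = 4, geometric multiplicity = 2

Determining the block sizes for each eigenvalue:
  λ = 4: one block (gm = 1), so the single block has size am = 1 → block sizes [1]
  λ = 6: with am = 4 and gm = 2, the partition is not yet determined (e.g. several partitions of 4 into 2 parts exist). Let N = A − (6)·I. Computing rank(N^1) = 3, rank(N^2) = 2, rank(N^3) = 1; the number of blocks of size ≥ j is rank(N^{j−1}) − rank(N^j), giving [2, 1, 1]. So we have 1 block(s) of size 3, 1 block(s) of size 1 → block sizes [3, 1]

Assembling the blocks gives a Jordan form
J =
  [4, 0, 0, 0, 0]
  [0, 6, 1, 0, 0]
  [0, 0, 6, 1, 0]
  [0, 0, 0, 6, 0]
  [0, 0, 0, 0, 6]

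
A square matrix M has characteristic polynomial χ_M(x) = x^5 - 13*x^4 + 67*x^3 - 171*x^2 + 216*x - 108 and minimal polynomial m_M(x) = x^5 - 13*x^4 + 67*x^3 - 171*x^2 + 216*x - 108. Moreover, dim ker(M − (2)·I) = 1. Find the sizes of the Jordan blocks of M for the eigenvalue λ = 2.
Block sizes for λ = 2: [2]

Step 1 — from the characteristic polynomial, algebraic multiplicity of λ = 2 is 2. From dim ker(M − (2)·I) = 1, there are exactly 1 Jordan blocks for λ = 2.
Step 2 — from the minimal polynomial, the factor (x − 2)^2 tells us the largest block for λ = 2 has size 2.
Step 3 — with total size 2, 1 blocks, and largest block 2, the block sizes (in nonincreasing order) are [2].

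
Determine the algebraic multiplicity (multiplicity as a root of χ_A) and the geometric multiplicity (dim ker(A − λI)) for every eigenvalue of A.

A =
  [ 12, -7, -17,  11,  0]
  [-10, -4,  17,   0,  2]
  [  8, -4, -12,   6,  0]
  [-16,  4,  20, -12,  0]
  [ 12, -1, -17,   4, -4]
λ = -4: alg = 5, geom = 2

Step 1 — factor the characteristic polynomial to read off the algebraic multiplicities:
  χ_A(x) = (x + 4)^5

Step 2 — compute geometric multiplicities via the rank-nullity identity g(λ) = n − rank(A − λI):
  rank(A − (-4)·I) = 3, so dim ker(A − (-4)·I) = n − 3 = 2

Summary:
  λ = -4: algebraic multiplicity = 5, geometric multiplicity = 2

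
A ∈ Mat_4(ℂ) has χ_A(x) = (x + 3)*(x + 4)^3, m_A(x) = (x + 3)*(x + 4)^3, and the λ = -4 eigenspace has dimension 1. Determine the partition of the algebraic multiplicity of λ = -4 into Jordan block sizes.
Block sizes for λ = -4: [3]

Step 1 — from the characteristic polynomial, algebraic multiplicity of λ = -4 is 3. From dim ker(A − (-4)·I) = 1, there are exactly 1 Jordan blocks for λ = -4.
Step 2 — from the minimal polynomial, the factor (x + 4)^3 tells us the largest block for λ = -4 has size 3.
Step 3 — with total size 3, 1 blocks, and largest block 3, the block sizes (in nonincreasing order) are [3].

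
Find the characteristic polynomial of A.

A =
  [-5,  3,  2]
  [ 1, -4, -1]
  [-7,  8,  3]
x^3 + 6*x^2 + 12*x + 8

Expanding det(x·I − A) (e.g. by cofactor expansion or by noting that A is similar to its Jordan form J, which has the same characteristic polynomial as A) gives
  χ_A(x) = x^3 + 6*x^2 + 12*x + 8
which factors as (x + 2)^3. The eigenvalues (with algebraic multiplicities) are λ = -2 with multiplicity 3.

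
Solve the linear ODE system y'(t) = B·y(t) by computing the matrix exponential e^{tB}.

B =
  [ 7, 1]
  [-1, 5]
e^{tB} =
  [t*exp(6*t) + exp(6*t), t*exp(6*t)]
  [-t*exp(6*t), -t*exp(6*t) + exp(6*t)]

Strategy: write B = P · J · P⁻¹ where J is a Jordan canonical form, so e^{tB} = P · e^{tJ} · P⁻¹, and e^{tJ} can be computed block-by-block.

B has Jordan form
J =
  [6, 1]
  [0, 6]
(up to reordering of blocks).

Per-block formulas:
  For a 2×2 Jordan block J_2(6): exp(t · J_2(6)) = e^(6t)·(I + t·N), where N is the 2×2 nilpotent shift.

After assembling e^{tJ} and conjugating by P, we get:

e^{tB} =
  [t*exp(6*t) + exp(6*t), t*exp(6*t)]
  [-t*exp(6*t), -t*exp(6*t) + exp(6*t)]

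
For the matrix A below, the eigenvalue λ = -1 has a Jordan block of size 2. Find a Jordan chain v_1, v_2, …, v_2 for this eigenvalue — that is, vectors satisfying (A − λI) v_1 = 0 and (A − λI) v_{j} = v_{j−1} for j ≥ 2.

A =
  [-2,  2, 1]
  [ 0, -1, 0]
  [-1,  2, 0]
A Jordan chain for λ = -1 of length 2:
v_1 = (-1, 0, -1)ᵀ
v_2 = (1, 0, 0)ᵀ

Let N = A − (-1)·I. We want v_2 with N^2 v_2 = 0 but N^1 v_2 ≠ 0; then v_{j-1} := N · v_j for j = 2, …, 2.

Pick v_2 = (1, 0, 0)ᵀ.
Then v_1 = N · v_2 = (-1, 0, -1)ᵀ.

Sanity check: (A − (-1)·I) v_1 = (0, 0, 0)ᵀ = 0. ✓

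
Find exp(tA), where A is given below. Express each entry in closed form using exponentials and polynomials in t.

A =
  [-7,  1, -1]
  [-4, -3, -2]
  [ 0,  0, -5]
e^{tA} =
  [-2*t*exp(-5*t) + exp(-5*t), t*exp(-5*t), -t*exp(-5*t)]
  [-4*t*exp(-5*t), 2*t*exp(-5*t) + exp(-5*t), -2*t*exp(-5*t)]
  [0, 0, exp(-5*t)]

Strategy: write A = P · J · P⁻¹ where J is a Jordan canonical form, so e^{tA} = P · e^{tJ} · P⁻¹, and e^{tJ} can be computed block-by-block.

A has Jordan form
J =
  [-5,  1,  0]
  [ 0, -5,  0]
  [ 0,  0, -5]
(up to reordering of blocks).

Per-block formulas:
  For a 2×2 Jordan block J_2(-5): exp(t · J_2(-5)) = e^(-5t)·(I + t·N), where N is the 2×2 nilpotent shift.
  For a 1×1 block at λ = -5: exp(t · [-5]) = [e^(-5t)].

After assembling e^{tJ} and conjugating by P, we get:

e^{tA} =
  [-2*t*exp(-5*t) + exp(-5*t), t*exp(-5*t), -t*exp(-5*t)]
  [-4*t*exp(-5*t), 2*t*exp(-5*t) + exp(-5*t), -2*t*exp(-5*t)]
  [0, 0, exp(-5*t)]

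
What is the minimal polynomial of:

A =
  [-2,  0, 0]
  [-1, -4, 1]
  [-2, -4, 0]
x^2 + 4*x + 4

The characteristic polynomial is χ_A(x) = (x + 2)^3, so the eigenvalues are known. The minimal polynomial is
  m_A(x) = Π_λ (x − λ)^{k_λ}
where k_λ is the size of the *largest* Jordan block for λ (equivalently, the smallest k with (A − λI)^k v = 0 for every generalised eigenvector v of λ).

  λ = -2: largest Jordan block has size 2, contributing (x + 2)^2

So m_A(x) = (x + 2)^2 = x^2 + 4*x + 4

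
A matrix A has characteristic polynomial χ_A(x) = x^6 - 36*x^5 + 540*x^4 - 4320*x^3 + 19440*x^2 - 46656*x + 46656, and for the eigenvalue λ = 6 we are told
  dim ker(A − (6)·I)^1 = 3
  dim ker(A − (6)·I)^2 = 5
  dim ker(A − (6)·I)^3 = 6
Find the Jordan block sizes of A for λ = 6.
Block sizes for λ = 6: [3, 2, 1]

From the dimensions of kernels of powers, the number of Jordan blocks of size at least j is d_j − d_{j−1} where d_j = dim ker(N^j) (with d_0 = 0). Computing the differences gives [3, 2, 1].
The number of blocks of size exactly k is (#blocks of size ≥ k) − (#blocks of size ≥ k + 1), so the partition is: 1 block(s) of size 1, 1 block(s) of size 2, 1 block(s) of size 3.
In nonincreasing order the block sizes are [3, 2, 1].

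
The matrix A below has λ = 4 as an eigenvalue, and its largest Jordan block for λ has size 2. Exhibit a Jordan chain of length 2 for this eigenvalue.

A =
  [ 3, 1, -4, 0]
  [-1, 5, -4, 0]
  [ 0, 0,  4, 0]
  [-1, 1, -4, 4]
A Jordan chain for λ = 4 of length 2:
v_1 = (-1, -1, 0, -1)ᵀ
v_2 = (1, 0, 0, 0)ᵀ

Let N = A − (4)·I. We want v_2 with N^2 v_2 = 0 but N^1 v_2 ≠ 0; then v_{j-1} := N · v_j for j = 2, …, 2.

Pick v_2 = (1, 0, 0, 0)ᵀ.
Then v_1 = N · v_2 = (-1, -1, 0, -1)ᵀ.

Sanity check: (A − (4)·I) v_1 = (0, 0, 0, 0)ᵀ = 0. ✓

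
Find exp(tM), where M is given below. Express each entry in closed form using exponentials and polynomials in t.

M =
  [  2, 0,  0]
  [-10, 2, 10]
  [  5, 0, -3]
e^{tM} =
  [exp(2*t), 0, 0]
  [-2*exp(2*t) + 2*exp(-3*t), exp(2*t), 2*exp(2*t) - 2*exp(-3*t)]
  [exp(2*t) - exp(-3*t), 0, exp(-3*t)]

Strategy: write M = P · J · P⁻¹ where J is a Jordan canonical form, so e^{tM} = P · e^{tJ} · P⁻¹, and e^{tJ} can be computed block-by-block.

M has Jordan form
J =
  [-3, 0, 0]
  [ 0, 2, 0]
  [ 0, 0, 2]
(up to reordering of blocks).

Per-block formulas:
  For a 1×1 block at λ = 2: exp(t · [2]) = [e^(2t)].
  For a 1×1 block at λ = -3: exp(t · [-3]) = [e^(-3t)].

After assembling e^{tJ} and conjugating by P, we get:

e^{tM} =
  [exp(2*t), 0, 0]
  [-2*exp(2*t) + 2*exp(-3*t), exp(2*t), 2*exp(2*t) - 2*exp(-3*t)]
  [exp(2*t) - exp(-3*t), 0, exp(-3*t)]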